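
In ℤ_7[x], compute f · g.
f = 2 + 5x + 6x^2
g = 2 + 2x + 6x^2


Expand and collect like terms; reduce coefficients mod 7:
x^0: 2·2 = 4 ≡ 4 (mod 7)
x^1: 2·2 + 5·2 = 14 ≡ 0 (mod 7)
x^2: 2·6 + 5·2 + 6·2 = 34 ≡ 6 (mod 7)
x^3: 5·6 + 6·2 = 42 ≡ 0 (mod 7)
x^4: 6·6 = 36 ≡ 1 (mod 7)
Result: 4 + 6x^2 + x^4

f · g = 4 + 6x^2 + x^4


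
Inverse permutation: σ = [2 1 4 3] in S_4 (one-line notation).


To find σ⁻¹, swap domain and range:
σ(1) = 2 → σ⁻¹(2) = 1
σ(2) = 1 → σ⁻¹(1) = 2
σ(3) = 4 → σ⁻¹(4) = 3
σ(4) = 3 → σ⁻¹(3) = 4

σ⁻¹ = [2 1 4 3]


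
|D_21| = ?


|D_n| = 2n (n rotations and n reflections)
|D_21| = 2×21 = 42

|D_21| = 42


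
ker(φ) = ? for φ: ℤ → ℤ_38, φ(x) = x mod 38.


Kernel = preimage of identity
ker(φ) = {x ∈ ℤ : x ≡ 0 (mod 38)} = 38ℤ = {0, ±38, ±76, ...}

ker(φ) = 38ℤ


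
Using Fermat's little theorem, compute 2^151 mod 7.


Fermat's little theorem: if p is prime and gcd(a,p)=1, then a^(p-1) ≡ 1 (mod p)
p = 7 is prime, gcd(2,7) = 1
Reduce exponent: 151 mod 6 = 1
So 2^151 ≡ 2^1 (mod 7)
2^1 mod 7 = 2

2^151 ≡ 2 (mod 7)


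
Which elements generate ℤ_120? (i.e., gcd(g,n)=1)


g generates ℤ_n iff gcd(g,n) = 1
Prime factors of 120: 2, 3, 5
Generators are g ∈ {1,...,119} not divisible by any of these primes.
Generators: {1, 7, 11, 13, 17, 19, 23, 29, 31, 37, 41, 43, 47, 49, 53, 59, 61, 67, 71, 73, 77, 79, 83, 89, 91, 97, 101, 103, 107, 109, 113, 119}
Number of generators = φ(120) = 32

Generators of ℤ_120 = {1, 7, 11, 13, 17, 19, 23, 29, 31, 37, 41, 43, 47, 49, 53, 59, 61, 67, 71, 73, 77, 79, 83, 89, 91, 97, 101, 103, 107, 109, 113, 119}


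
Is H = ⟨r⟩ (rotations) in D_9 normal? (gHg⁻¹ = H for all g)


H = ⟨r⟩ (rotations) in D_9
The rotation subgroup ⟨r⟩ has index 2 in D_9, so it is normal

Yes, normal subgroup


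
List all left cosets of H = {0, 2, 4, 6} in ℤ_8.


H = {0, 2, 4, 6}, |H| = 4
Number of cosets = |G|/|H| = 8/4 = 2
0 + H = {0, 2, 4, 6}
1 + H = {1, 3, 5, 7}

Cosets: 0+H={0,2,4,6}; 1+H={1,3,5,7}


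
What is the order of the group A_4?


|A_n| = n!/2 (even permutations)
|A_4| = 4!/2 = 24/2 = 12

|A_4| = 12


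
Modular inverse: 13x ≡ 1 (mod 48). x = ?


Use the extended Euclidean algorithm to write 1 = 13·s + 48·t; then s mod 48 is the inverse.
Euclidean algorithm:
  13 = 0·48 + 13
  48 = 3·13 + 9
  13 = 1·9 + 4
  9 = 2·4 + 1
  4 = 4·1 + 0
gcd(13,48) = 1
Back-substitution gives: 13·(-11) + 48·(3) = 1
So 13⁻¹ ≡ -11 ≡ 37 (mod 48)
Check: 13 × 37 = 481 ≡ 1 (mod 48) ✓

13⁻¹ ≡ 37 (mod 48)


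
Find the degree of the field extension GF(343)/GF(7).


GF(343) = GF(7^3), so the extension degree is 3

[GF(343)/GF(7)] = 3


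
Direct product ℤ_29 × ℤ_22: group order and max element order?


|ℤ_29 × ℤ_22| = 29 × 22 = 638
Max element order = lcm(29,22) = 638
Cyclic? Yes (gcd=1)

|ℤ_29×ℤ_22| = 638, max element order = 638


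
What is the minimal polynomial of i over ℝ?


i satisfies x² + 1 = 0, irreducible over ℝ

Minimal polynomial: x² + 1


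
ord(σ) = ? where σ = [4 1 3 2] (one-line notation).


Cycle decomposition: (1 4 2)
Cycle lengths: 3
Order = lcm(3) = 3

ord(σ) = 3


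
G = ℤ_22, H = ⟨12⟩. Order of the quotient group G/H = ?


|⟨12⟩| = n / gcd(12, 22) = 22 / 2 = 11
H is normal (ℤ_22 is abelian).
|G/H| = |G| / |H| = 22 / 11 = 2

|G/H| = 2


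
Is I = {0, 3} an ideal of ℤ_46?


Check ideal conditions for I = {0, 3} in ℤ_46:
(1) I is an additive subgroup? No
(2) For r ∈ ℤ_46 and a ∈ I: r·a ∈ I? No  [counterexample: r=2, a=3, r·a mod 46 = 6 ∉ I]

No, I is not an ideal of ℤ_46


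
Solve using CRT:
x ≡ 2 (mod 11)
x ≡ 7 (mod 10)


m₁ = 11, m₂ = 10, gcd = 1, so CRT applies. M = m₁·m₂ = 110
Let M₁ = M/m₁ = 10, M₂ = M/m₂ = 11
Find y₁ ≡ M₁⁻¹ (mod m₁): 10⁻¹ ≡ 10 (mod 11)
Find y₂ ≡ M₂⁻¹ (mod m₂): 11⁻¹ ≡ 1 (mod 10)
x = a₁·M₁·y₁ + a₂·M₂·y₂ = 2·10·10 + 7·11·1 = 277
Reduce mod 110: x ≡ 57
Check: 57 mod 11 = 2 ✓, 57 mod 10 = 7 ✓

x ≡ 57 (mod 110)


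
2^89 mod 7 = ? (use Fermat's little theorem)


Fermat's little theorem: if p is prime and gcd(a,p)=1, then a^(p-1) ≡ 1 (mod p)
p = 7 is prime, gcd(2,7) = 1
Reduce exponent: 89 mod 6 = 5
So 2^89 ≡ 2^5 (mod 7)
2^5 mod 7 = 4

2^89 ≡ 4 (mod 7)


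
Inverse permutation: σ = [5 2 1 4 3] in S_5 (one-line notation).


To find σ⁻¹, swap domain and range:
σ(1) = 5 → σ⁻¹(5) = 1
σ(2) = 2 → σ⁻¹(2) = 2
σ(3) = 1 → σ⁻¹(1) = 3
σ(4) = 4 → σ⁻¹(4) = 4
σ(5) = 3 → σ⁻¹(3) = 5

σ⁻¹ = [3 2 5 4 1]


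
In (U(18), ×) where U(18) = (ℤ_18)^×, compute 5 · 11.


Operation: multiplication mod 18
5 · 11 = (a × b) mod 18 with a = 5, b = 11

5 · 11 = 1


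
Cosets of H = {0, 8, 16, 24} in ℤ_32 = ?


H = {0, 8, 16, 24}, |H| = 4
Number of cosets = |G|/|H| = 32/4 = 8
0 + H = {0, 8, 16, 24}
1 + H = {1, 9, 17, 25}
2 + H = {2, 10, 18, 26}
3 + H = {3, 11, 19, 27}
4 + H = {4, 12, 20, 28}
5 + H = {5, 13, 21, 29}
6 + H = {6, 14, 22, 30}
7 + H = {7, 15, 23, 31}

Cosets: 0+H={0,8,16,24}; 1+H={1,9,17,25}; 2+H={2,10,18,26}; 3+H={3,11,19,27}; 4+H={4,12,20,28}; 5+H={5,13,21,29}; 6+H={6,14,22,30}; 7+H={7,15,23,31}


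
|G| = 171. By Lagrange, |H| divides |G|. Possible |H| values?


Lagrange's theorem: |H| divides |G|
|G| = 171
Divisors of 171: 1, 3, 9, 19, 57, 171

Possible subgroup orders: {1, 3, 9, 19, 57, 171}


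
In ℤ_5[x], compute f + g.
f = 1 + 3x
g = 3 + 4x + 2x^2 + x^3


Add coefficients mod 5:
x^0: 1 + 3 = 4 (mod 5)
x^1: 3 + 4 = 2 (mod 5)
x^2: 0 + 2 = 2 (mod 5)
x^3: 0 + 1 = 1 (mod 5)
Result: 4 + 2x + 2x^2 + x^3

f + g = 4 + 2x + 2x^2 + x^3


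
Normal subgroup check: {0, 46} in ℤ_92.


H = {0, 46} in ℤ_92
ℤ_92 is abelian; every subgroup of an abelian group is normal

Yes, normal subgroup


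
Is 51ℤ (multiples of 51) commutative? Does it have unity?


51ℤ is a commutative ring under +,× but has no multiplicative identity (1 ∉ 51ℤ); it has no zero divisors, but without unity it is not an integral domain
Commutative: Yes
Integral domain: No
Has unity: No

51ℤ (multiples of 51): Commutative=Yes, Unity=No


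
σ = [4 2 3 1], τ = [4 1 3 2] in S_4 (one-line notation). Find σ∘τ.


σ∘τ: apply τ first, then σ
1 →τ 4 →σ 1
2 →τ 1 →σ 4
3 →τ 3 →σ 3
4 →τ 2 →σ 2

σ∘τ = [1 4 3 2]


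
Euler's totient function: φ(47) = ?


Factor n: 47 = 47
φ(n) = n · ∏(1 - 1/p) over distinct primes p | n
φ(47) = 47 · (1 - 1/47) = 46

φ(47) = 46


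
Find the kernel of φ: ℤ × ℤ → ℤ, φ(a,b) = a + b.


Kernel = preimage of identity
ker(φ) = {(a,b) ∈ ℤ² | a+b = 0} = {(a,-a) | a ∈ ℤ}

ker(φ) = {(a,-a) | a ∈ ℤ}


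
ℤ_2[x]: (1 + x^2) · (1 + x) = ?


Expand and collect like terms; reduce coefficients mod 2:
x^0: 1·1 = 1 ≡ 1 (mod 2)
x^1: 1·1 + 0·1 = 1 ≡ 1 (mod 2)
x^2: 0·1 + 1·1 = 1 ≡ 1 (mod 2)
x^3: 1·1 = 1 ≡ 1 (mod 2)
Result: 1 + x + x^2 + x^3

f · g = 1 + x + x^2 + x^3


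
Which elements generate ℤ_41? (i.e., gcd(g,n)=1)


g generates ℤ_n iff gcd(g,n) = 1
Prime factors of 41: 41
Generators are g ∈ {1,...,40} not divisible by any of these primes.
Generators: {1, 2, 3, 4, 5, 6, 7, 8, 9, 10, 11, 12, 13, 14, 15, 16, 17, 18, 19, 20, 21, 22, 23, 24, 25, 26, 27, 28, 29, 30, 31, 32, 33, 34, 35, 36, 37, 38, 39, 40}
Number of generators = φ(41) = 40

Generators of ℤ_41 = {1, 2, 3, 4, 5, 6, 7, 8, 9, 10, 11, 12, 13, 14, 15, 16, 17, 18, 19, 20, 21, 22, 23, 24, 25, 26, 27, 28, 29, 30, 31, 32, 33, 34, 35, 36, 37, 38, 39, 40}


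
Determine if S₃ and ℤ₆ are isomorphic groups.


Comparing S₃ and ℤ₆:
S₃ is non-abelian, ℤ₆ is abelian

No, S₃ ≇ ℤ₆


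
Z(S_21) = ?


Z(G) = {g ∈ G | gx = xg for all x ∈ G}
S_n is non-abelian for n ≥ 3; Z(S_21) is trivial

Z(S_21) = {e}


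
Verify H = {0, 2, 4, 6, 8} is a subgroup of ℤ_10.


Subgroup test for H = {0, 2, 4, 6, 8} in (ℤ_10, +):
(1) 0 ∈ H? Yes
(2) Closure: for all a,b ∈ H, (a+b) mod 10 ∈ H? Yes
(3) Inverses: for all a ∈ H, -a mod 10 ∈ H? Yes

Yes, H is a subgroup of ℤ_10


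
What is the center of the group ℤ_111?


Z(G) = {g ∈ G | gx = xg for all x ∈ G}
ℤ_111 is abelian, so Z(G) = G

Z(ℤ_111) = ℤ_111


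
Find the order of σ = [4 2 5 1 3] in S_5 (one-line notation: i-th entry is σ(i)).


Cycle decomposition: (1 4) (3 5)
Cycle lengths: 2, 2
Order = lcm(2, 2) = 2

ord(σ) = 2


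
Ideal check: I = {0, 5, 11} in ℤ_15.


Check ideal conditions for I = {0, 5, 11} in ℤ_15:
(1) I is an additive subgroup? No
(2) For r ∈ ℤ_15 and a ∈ I: r·a ∈ I? No  [counterexample: r=2, a=5, r·a mod 15 = 10 ∉ I]

No, I is not an ideal of ℤ_15


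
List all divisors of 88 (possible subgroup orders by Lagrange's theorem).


Lagrange's theorem: |H| divides |G|
|G| = 88
Divisors of 88: 1, 2, 4, 8, 11, 22, 44, 88

Possible subgroup orders: {1, 2, 4, 8, 11, 22, 44, 88}


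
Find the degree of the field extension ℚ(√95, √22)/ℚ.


[ℚ(√95,√22):ℚ] = [ℚ(√95,√22):ℚ(√95)]·[ℚ(√95):ℚ] = 2·2 = 4

[ℚ(√95, √22)/ℚ] = 4


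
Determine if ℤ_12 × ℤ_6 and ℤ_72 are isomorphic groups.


Comparing ℤ_12 × ℤ_6 and ℤ_72:
gcd(12,6) = 6 ≠ 1. Max element order in ℤ_12×ℤ_6 is lcm(12,6) = 12 < 72, so it has no element of order 72

No, ℤ_12 × ℤ_6 ≇ ℤ_72


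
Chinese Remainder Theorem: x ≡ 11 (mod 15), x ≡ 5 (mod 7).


m₁ = 15, m₂ = 7, gcd = 1, so CRT applies. M = m₁·m₂ = 105
Let M₁ = M/m₁ = 7, M₂ = M/m₂ = 15
Find y₁ ≡ M₁⁻¹ (mod m₁): 7⁻¹ ≡ 13 (mod 15)
Find y₂ ≡ M₂⁻¹ (mod m₂): 15⁻¹ ≡ 1 (mod 7)
x = a₁·M₁·y₁ + a₂·M₂·y₂ = 11·7·13 + 5·15·1 = 1076
Reduce mod 105: x ≡ 26
Check: 26 mod 15 = 11 ✓, 26 mod 7 = 5 ✓

x ≡ 26 (mod 105)


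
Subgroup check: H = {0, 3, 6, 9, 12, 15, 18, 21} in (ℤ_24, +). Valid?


Subgroup test for H = {0, 3, 6, 9, 12, 15, 18, 21} in (ℤ_24, +):
(1) 0 ∈ H? Yes
(2) Closure: for all a,b ∈ H, (a+b) mod 24 ∈ H? Yes
(3) Inverses: for all a ∈ H, -a mod 24 ∈ H? Yes

Yes, H is a subgroup of ℤ_24


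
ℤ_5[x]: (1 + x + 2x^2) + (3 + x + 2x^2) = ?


Add coefficients mod 5:
x^0: 1 + 3 = 4 (mod 5)
x^1: 1 + 1 = 2 (mod 5)
x^2: 2 + 2 = 4 (mod 5)
Result: 4 + 2x + 4x^2

f + g = 4 + 2x + 4x^2


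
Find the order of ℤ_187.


ℤ_n has n elements.

|ℤ_187| = 187


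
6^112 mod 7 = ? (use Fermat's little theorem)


Fermat's little theorem: if p is prime and gcd(a,p)=1, then a^(p-1) ≡ 1 (mod p)
p = 7 is prime, gcd(6,7) = 1
Reduce exponent: 112 mod 6 = 4
So 6^112 ≡ 6^4 (mod 7)
6^4 mod 7 = 1

6^112 ≡ 1 (mod 7)


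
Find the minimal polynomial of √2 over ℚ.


√2 satisfies x² - 2 = 0, irreducible over ℚ since 2 is squarefree

Minimal polynomial: x² - 2


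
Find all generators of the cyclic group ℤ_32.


g generates ℤ_n iff gcd(g,n) = 1
Prime factors of 32: 2
Generators are g ∈ {1,...,31} not divisible by any of these primes.
Generators: {1, 3, 5, 7, 9, 11, 13, 15, 17, 19, 21, 23, 25, 27, 29, 31}
Number of generators = φ(32) = 16

Generators of ℤ_32 = {1, 3, 5, 7, 9, 11, 13, 15, 17, 19, 21, 23, 25, 27, 29, 31}


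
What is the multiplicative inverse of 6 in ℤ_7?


Use the extended Euclidean algorithm to write 1 = 6·s + 7·t; then s mod 7 is the inverse.
Euclidean algorithm:
  6 = 0·7 + 6
  7 = 1·6 + 1
  6 = 6·1 + 0
gcd(6,7) = 1
Back-substitution gives: 6·(-1) + 7·(1) = 1
So 6⁻¹ ≡ -1 ≡ 6 (mod 7)
Check: 6 × 6 = 36 ≡ 1 (mod 7) ✓

6⁻¹ ≡ 6 (mod 7)


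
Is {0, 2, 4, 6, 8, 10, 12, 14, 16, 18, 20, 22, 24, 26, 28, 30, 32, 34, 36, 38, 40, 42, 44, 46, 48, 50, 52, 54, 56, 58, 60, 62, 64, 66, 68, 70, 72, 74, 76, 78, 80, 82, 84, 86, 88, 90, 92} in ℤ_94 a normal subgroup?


H = {0, 2, 4, 6, 8, 10, 12, 14, 16, 18, 20, 22, 24, 26, 28, 30, 32, 34, 36, 38, 40, 42, 44, 46, 48, 50, 52, 54, 56, 58, 60, 62, 64, 66, 68, 70, 72, 74, 76, 78, 80, 82, 84, 86, 88, 90, 92} in ℤ_94
ℤ_94 is abelian; every subgroup of an abelian group is normal

Yes, normal subgroup


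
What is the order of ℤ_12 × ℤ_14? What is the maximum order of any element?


|ℤ_12 × ℤ_14| = 12 × 14 = 168
Max element order = lcm(12,14) = 84
Cyclic? No (gcd=2)

|ℤ_12×ℤ_14| = 168, max element order = 84


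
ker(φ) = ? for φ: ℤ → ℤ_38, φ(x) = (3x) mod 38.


Kernel = preimage of identity
ker(φ) = {x ∈ ℤ : 3x ≡ 0 (mod 38)}. gcd(3,38) = 1, so 3x ≡ 0 (mod 38) ⟺ x ≡ 0 (mod 38/1 = 38). Hence ker(φ) = 38ℤ

ker(φ) = 38ℤ


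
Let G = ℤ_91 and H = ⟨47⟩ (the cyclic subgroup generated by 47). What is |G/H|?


|⟨47⟩| = n / gcd(47, 91) = 91 / 1 = 91
H is normal (ℤ_91 is abelian).
|G/H| = |G| / |H| = 91 / 91 = 1

|G/H| = 1


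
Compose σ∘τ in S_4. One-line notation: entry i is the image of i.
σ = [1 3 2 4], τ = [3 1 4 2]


σ∘τ: apply τ first, then σ
1 →τ 3 →σ 2
2 →τ 1 →σ 1
3 →τ 4 →σ 4
4 →τ 2 →σ 3

σ∘τ = [2 1 4 3]


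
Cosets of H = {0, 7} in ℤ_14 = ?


H = {0, 7}, |H| = 2
Number of cosets = |G|/|H| = 14/2 = 7
0 + H = {0, 7}
1 + H = {1, 8}
2 + H = {2, 9}
3 + H = {3, 10}
4 + H = {4, 11}
5 + H = {5, 12}
6 + H = {6, 13}

Cosets: 0+H={0,7}; 1+H={1,8}; 2+H={2,9}; 3+H={3,10}; 4+H={4,11}; 5+H={5,12}; 6+H={6,13}


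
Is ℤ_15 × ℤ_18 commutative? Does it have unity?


Direct product ring; commutative with unity (1,1); but (1,0)·(0,1) = (0,0) gives zero divisors, so not an integral domain
Commutative: Yes
Integral domain: No
Has unity: Yes

ℤ_15 × ℤ_18: Commutative=Yes, Unity=Yes


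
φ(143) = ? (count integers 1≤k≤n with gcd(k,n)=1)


Factor n: 143 = 11 × 13
φ(n) = n · ∏(1 - 1/p) over distinct primes p | n
φ(143) = 143 · (1 - 1/11) · (1 - 1/13) = 120

φ(143) = 120


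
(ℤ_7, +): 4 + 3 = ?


Operation: addition mod 7
4 + 3 = (a + b) mod 7 with a = 4, b = 3

4 + 3 = 0


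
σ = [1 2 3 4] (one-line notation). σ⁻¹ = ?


To find σ⁻¹, swap domain and range:
σ(1) = 1 → σ⁻¹(1) = 1
σ(2) = 2 → σ⁻¹(2) = 2
σ(3) = 3 → σ⁻¹(3) = 3
σ(4) = 4 → σ⁻¹(4) = 4

σ⁻¹ = [1 2 3 4]


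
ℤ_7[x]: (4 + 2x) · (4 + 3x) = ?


Expand and collect like terms; reduce coefficients mod 7:
x^0: 4·4 = 16 ≡ 2 (mod 7)
x^1: 4·3 + 2·4 = 20 ≡ 6 (mod 7)
x^2: 2·3 = 6 ≡ 6 (mod 7)
Result: 2 + 6x + 6x^2

f · g = 2 + 6x + 6x^2


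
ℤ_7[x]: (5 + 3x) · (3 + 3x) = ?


Expand and collect like terms; reduce coefficients mod 7:
x^0: 5·3 = 15 ≡ 1 (mod 7)
x^1: 5·3 + 3·3 = 24 ≡ 3 (mod 7)
x^2: 3·3 = 9 ≡ 2 (mod 7)
Result: 1 + 3x + 2x^2

f · g = 1 + 3x + 2x^2


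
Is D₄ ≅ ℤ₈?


Comparing D₄ and ℤ₈:
D₄ is non-abelian, ℤ₈ is abelian

No, D₄ ≇ ℤ₈


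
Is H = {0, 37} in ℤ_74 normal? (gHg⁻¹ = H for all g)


H = {0, 37} in ℤ_74
ℤ_74 is abelian; every subgroup of an abelian group is normal

Yes, normal subgroup


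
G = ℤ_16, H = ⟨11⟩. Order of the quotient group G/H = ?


|⟨11⟩| = n / gcd(11, 16) = 16 / 1 = 16
H is normal (ℤ_16 is abelian).
|G/H| = |G| / |H| = 16 / 16 = 1

|G/H| = 1


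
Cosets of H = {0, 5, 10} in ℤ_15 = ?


H = {0, 5, 10}, |H| = 3
Number of cosets = |G|/|H| = 15/3 = 5
0 + H = {0, 5, 10}
1 + H = {1, 6, 11}
2 + H = {2, 7, 12}
3 + H = {3, 8, 13}
4 + H = {4, 9, 14}

Cosets: 0+H={0,5,10}; 1+H={1,6,11}; 2+H={2,7,12}; 3+H={3,8,13}; 4+H={4,9,14}


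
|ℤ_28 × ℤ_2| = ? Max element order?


|ℤ_28 × ℤ_2| = 28 × 2 = 56
Max element order = lcm(28,2) = 28
Cyclic? No (gcd=2)

|ℤ_28×ℤ_2| = 56, max element order = 28


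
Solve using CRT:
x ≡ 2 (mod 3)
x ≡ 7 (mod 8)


m₁ = 3, m₂ = 8, gcd = 1, so CRT applies. M = m₁·m₂ = 24
Let M₁ = M/m₁ = 8, M₂ = M/m₂ = 3
Find y₁ ≡ M₁⁻¹ (mod m₁): 8⁻¹ ≡ 2 (mod 3)
Find y₂ ≡ M₂⁻¹ (mod m₂): 3⁻¹ ≡ 3 (mod 8)
x = a₁·M₁·y₁ + a₂·M₂·y₂ = 2·8·2 + 7·3·3 = 95
Reduce mod 24: x ≡ 23
Check: 23 mod 3 = 2 ✓, 23 mod 8 = 7 ✓

x ≡ 23 (mod 24)


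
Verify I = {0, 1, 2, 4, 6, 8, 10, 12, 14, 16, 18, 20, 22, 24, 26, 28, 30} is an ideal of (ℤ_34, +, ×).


Check ideal conditions for I = {0, 1, 2, 4, 6, 8, 10, 12, 14, 16, 18, 20, 22, 24, 26, 28, 30} in ℤ_34:
(1) I is an additive subgroup? No
(2) For r ∈ ℤ_34 and a ∈ I: r·a ∈ I? No  [counterexample: r=2, a=16, r·a mod 34 = 32 ∉ I]

No, I is not an ideal of ℤ_34


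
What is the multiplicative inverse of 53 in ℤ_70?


Use the extended Euclidean algorithm to write 1 = 53·s + 70·t; then s mod 70 is the inverse.
Euclidean algorithm:
  53 = 0·70 + 53
  70 = 1·53 + 17
  53 = 3·17 + 2
  17 = 8·2 + 1
  2 = 2·1 + 0
gcd(53,70) = 1
Back-substitution gives: 53·(-33) + 70·(25) = 1
So 53⁻¹ ≡ -33 ≡ 37 (mod 70)
Check: 53 × 37 = 1961 ≡ 1 (mod 70) ✓

53⁻¹ ≡ 37 (mod 70)


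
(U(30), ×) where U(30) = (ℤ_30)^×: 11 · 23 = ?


Operation: multiplication mod 30
11 · 23 = (a × b) mod 30 with a = 11, b = 23

11 · 23 = 13


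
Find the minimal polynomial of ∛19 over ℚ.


∛19 satisfies x³ - 19 = 0, irreducible over ℚ (no rational root; 19 is not a perfect cube)

Minimal polynomial: x³ - 19


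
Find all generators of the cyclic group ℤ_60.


g generates ℤ_n iff gcd(g,n) = 1
Prime factors of 60: 2, 3, 5
Generators are g ∈ {1,...,59} not divisible by any of these primes.
Generators: {1, 7, 11, 13, 17, 19, 23, 29, 31, 37, 41, 43, 47, 49, 53, 59}
Number of generators = φ(60) = 16

Generators of ℤ_60 = {1, 7, 11, 13, 17, 19, 23, 29, 31, 37, 41, 43, 47, 49, 53, 59}


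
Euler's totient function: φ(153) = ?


Factor n: 153 = 3^2 × 17
φ(n) = n · ∏(1 - 1/p) over distinct primes p | n
φ(153) = 153 · (1 - 1/3) · (1 - 1/17) = 96

φ(153) = 96


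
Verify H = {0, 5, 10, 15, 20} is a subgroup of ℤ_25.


Subgroup test for H = {0, 5, 10, 15, 20} in (ℤ_25, +):
(1) 0 ∈ H? Yes
(2) Closure: for all a,b ∈ H, (a+b) mod 25 ∈ H? Yes
(3) Inverses: for all a ∈ H, -a mod 25 ∈ H? Yes

Yes, H is a subgroup of ℤ_25


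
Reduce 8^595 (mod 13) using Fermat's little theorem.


Fermat's little theorem: if p is prime and gcd(a,p)=1, then a^(p-1) ≡ 1 (mod p)
p = 13 is prime, gcd(8,13) = 1
Reduce exponent: 595 mod 12 = 7
So 8^595 ≡ 8^7 (mod 13)
8^7 mod 13 = 5

8^595 ≡ 5 (mod 13)


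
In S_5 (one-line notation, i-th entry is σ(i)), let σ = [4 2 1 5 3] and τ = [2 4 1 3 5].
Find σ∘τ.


σ∘τ: apply τ first, then σ
1 →τ 2 →σ 2
2 →τ 4 →σ 5
3 →τ 1 →σ 4
4 →τ 3 →σ 1
5 →τ 5 →σ 3

σ∘τ = [2 5 4 1 3]


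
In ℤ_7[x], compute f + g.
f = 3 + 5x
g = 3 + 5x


Add coefficients mod 7:
x^0: 3 + 3 = 6 (mod 7)
x^1: 5 + 5 = 3 (mod 7)
Result: 6 + 3x

f + g = 6 + 3x


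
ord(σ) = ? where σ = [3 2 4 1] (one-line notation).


Cycle decomposition: (1 3 4)
Cycle lengths: 3
Order = lcm(3) = 3

ord(σ) = 3


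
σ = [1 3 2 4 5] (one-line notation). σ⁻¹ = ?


To find σ⁻¹, swap domain and range:
σ(1) = 1 → σ⁻¹(1) = 1
σ(2) = 3 → σ⁻¹(3) = 2
σ(3) = 2 → σ⁻¹(2) = 3
σ(4) = 4 → σ⁻¹(4) = 4
σ(5) = 5 → σ⁻¹(5) = 5

σ⁻¹ = [1 3 2 4 5]


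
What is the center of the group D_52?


Z(G) = {g ∈ G | gx = xg for all x ∈ G}
For even n, Z(D_n) = {e, r^(n/2)}: the 180° rotation r^26 commutes with every reflection and rotation

Z(D_52) = {e, r^26}


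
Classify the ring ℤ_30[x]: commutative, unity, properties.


ℤ_30 has zero divisors (2·15 ≡ 0), and these lift to constant zero divisors in ℤ_30[x]; so not an integral domain
Commutative: Yes
Integral domain: No
Has unity: Yes

ℤ_30[x]: Commutative=Yes, Unity=Yes


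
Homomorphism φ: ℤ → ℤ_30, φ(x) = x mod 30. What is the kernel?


Kernel = preimage of identity
ker(φ) = {x ∈ ℤ : x ≡ 0 (mod 30)} = 30ℤ = {0, ±30, ±60, ...}

ker(φ) = 30ℤ


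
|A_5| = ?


|A_n| = n!/2 (even permutations)
|A_5| = 5!/2 = 120/2 = 60

|A_5| = 60


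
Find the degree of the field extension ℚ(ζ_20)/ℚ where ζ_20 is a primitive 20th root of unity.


[ℚ(ζ_n):ℚ] = deg Φ_n(x) = φ(n). Here φ(20) = 8

[ℚ(ζ_20)/ℚ where ζ_20 is a primitive 20th root of unity] = 8


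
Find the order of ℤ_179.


ℤ_n has n elements.

|ℤ_179| = 179


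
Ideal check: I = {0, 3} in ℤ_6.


Check ideal conditions for I = {0, 3} in ℤ_6:
(1) I is an additive subgroup? Yes
(2) For r ∈ ℤ_6 and a ∈ I: r·a ∈ I? Yes

Yes, I is an ideal of ℤ_6


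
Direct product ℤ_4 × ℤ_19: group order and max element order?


|ℤ_4 × ℤ_19| = 4 × 19 = 76
Max element order = lcm(4,19) = 76
Cyclic? Yes (gcd=1)

|ℤ_4×ℤ_19| = 76, max element order = 76


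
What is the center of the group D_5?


Z(G) = {g ∈ G | gx = xg for all x ∈ G}
For odd n, Z(D_n) = {e}: no nontrivial rotation commutes with all reflections

Z(D_5) = {e}


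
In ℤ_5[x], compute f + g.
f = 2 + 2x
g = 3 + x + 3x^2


Add coefficients mod 5:
x^0: 2 + 3 = 0 (mod 5)
x^1: 2 + 1 = 3 (mod 5)
x^2: 0 + 3 = 3 (mod 5)
Result: 3x + 3x^2

f + g = 3x + 3x^2


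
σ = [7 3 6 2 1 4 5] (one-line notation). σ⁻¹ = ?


To find σ⁻¹, swap domain and range:
σ(1) = 7 → σ⁻¹(7) = 1
σ(2) = 3 → σ⁻¹(3) = 2
σ(3) = 6 → σ⁻¹(6) = 3
σ(4) = 2 → σ⁻¹(2) = 4
σ(5) = 1 → σ⁻¹(1) = 5
σ(6) = 4 → σ⁻¹(4) = 6
σ(7) = 5 → σ⁻¹(5) = 7

σ⁻¹ = [5 4 2 6 7 3 1]


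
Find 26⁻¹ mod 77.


Use the extended Euclidean algorithm to write 1 = 26·s + 77·t; then s mod 77 is the inverse.
Euclidean algorithm:
  26 = 0·77 + 26
  77 = 2·26 + 25
  26 = 1·25 + 1
  25 = 25·1 + 0
gcd(26,77) = 1
Back-substitution gives: 26·(3) + 77·(-1) = 1
So 26⁻¹ ≡ 3 ≡ 3 (mod 77)
Check: 26 × 3 = 78 ≡ 1 (mod 77) ✓

26⁻¹ ≡ 3 (mod 77)


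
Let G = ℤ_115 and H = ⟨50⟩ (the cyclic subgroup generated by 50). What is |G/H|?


|⟨50⟩| = n / gcd(50, 115) = 115 / 5 = 23
H is normal (ℤ_115 is abelian).
|G/H| = |G| / |H| = 115 / 23 = 5

|G/H| = 5


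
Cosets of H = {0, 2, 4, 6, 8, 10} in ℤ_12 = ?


H = {0, 2, 4, 6, 8, 10}, |H| = 6
Number of cosets = |G|/|H| = 12/6 = 2
0 + H = {0, 2, 4, 6, 8, 10}
1 + H = {1, 3, 5, 7, 9, 11}

Cosets: 0+H={0,2,4,6,8,10}; 1+H={1,3,5,7,9,11}


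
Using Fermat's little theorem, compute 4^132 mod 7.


Fermat's little theorem: if p is prime and gcd(a,p)=1, then a^(p-1) ≡ 1 (mod p)
p = 7 is prime, gcd(4,7) = 1
Reduce exponent: 132 mod 6 = 0
So 4^132 ≡ 4^0 (mod 7)
4^0 = 1

4^132 ≡ 1 (mod 7)


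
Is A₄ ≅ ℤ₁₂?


Comparing A₄ and ℤ₁₂:
A₄ is non-abelian, ℤ₁₂ is abelian

No, A₄ ≇ ℤ₁₂


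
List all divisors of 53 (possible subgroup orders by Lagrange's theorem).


Lagrange's theorem: |H| divides |G|
|G| = 53
Divisors of 53: 1, 53

Possible subgroup orders: {1, 53}


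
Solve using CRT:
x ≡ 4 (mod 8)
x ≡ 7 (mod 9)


m₁ = 8, m₂ = 9, gcd = 1, so CRT applies. M = m₁·m₂ = 72
Let M₁ = M/m₁ = 9, M₂ = M/m₂ = 8
Find y₁ ≡ M₁⁻¹ (mod m₁): 9⁻¹ ≡ 1 (mod 8)
Find y₂ ≡ M₂⁻¹ (mod m₂): 8⁻¹ ≡ 8 (mod 9)
x = a₁·M₁·y₁ + a₂·M₂·y₂ = 4·9·1 + 7·8·8 = 484
Reduce mod 72: x ≡ 52
Check: 52 mod 8 = 4 ✓, 52 mod 9 = 7 ✓

x ≡ 52 (mod 72)


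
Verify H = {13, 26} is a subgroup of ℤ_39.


Subgroup test for H = {13, 26} in (ℤ_39, +):
(1) 0 ∈ H? No
(2) Closure: for all a,b ∈ H, (a+b) mod 39 ∈ H? No  [counterexample: 13 + 26 = 0 ∉ H]
(3) Inverses: for all a ∈ H, -a mod 39 ∈ H? Yes

No, H is not a subgroup of ℤ_39


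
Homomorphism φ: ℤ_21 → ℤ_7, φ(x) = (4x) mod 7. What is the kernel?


Kernel = preimage of identity
ker(φ) = {x ∈ ℤ_21 : 4x ≡ 0 (mod 7)}. Since 7 | 21, φ is well-defined. The kernel is the cyclic subgroup ⟨7⟩ of ℤ_21 (order 3), i.e. {0, 7, 14}

ker(φ) = {0, 7, 14}


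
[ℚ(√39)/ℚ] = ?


√39 has minimal polynomial x² - 39 (irreducible over ℚ since 39 is squarefree)

[ℚ(√39)/ℚ] = 2


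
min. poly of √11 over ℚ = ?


√11 satisfies x² - 11 = 0, irreducible over ℚ since 11 is squarefree

Minimal polynomial: x² - 11


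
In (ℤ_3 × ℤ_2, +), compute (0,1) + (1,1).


Operation: componentwise addition mod (3, 2)
(0,1) + (1,1) = ((a₁+b₁) mod 3, (a₂+b₂) mod 2) with a = (0,1), b = (1,1)

(0,1) + (1,1) = (1,0)


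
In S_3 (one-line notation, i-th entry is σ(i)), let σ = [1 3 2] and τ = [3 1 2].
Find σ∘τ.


σ∘τ: apply τ first, then σ
1 →τ 3 →σ 2
2 →τ 1 →σ 1
3 →τ 2 →σ 3

σ∘τ = [2 1 3]


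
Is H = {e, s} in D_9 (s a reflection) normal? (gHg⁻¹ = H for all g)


H = {e, s} in D_9 (s a reflection)
r·s·r⁻¹ = sr⁻² ≠ s for n ≥ 3, so {e, s} is not closed under conjugation

No, not a normal subgroup


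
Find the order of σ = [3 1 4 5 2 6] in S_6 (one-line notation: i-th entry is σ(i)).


Cycle decomposition: (1 3 4 5 2)
Cycle lengths: 5
Order = lcm(5) = 5

ord(σ) = 5


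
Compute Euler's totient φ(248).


Factor n: 248 = 2^3 × 31
φ(n) = n · ∏(1 - 1/p) over distinct primes p | n
φ(248) = 248 · (1 - 1/2) · (1 - 1/31) = 120

φ(248) = 120


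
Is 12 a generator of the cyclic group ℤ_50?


g generates ℤ_n iff gcd(g, n) = 1
gcd(12, 50) = 2
Since gcd = 2 ≠ 1, ⟨12⟩ has order 25 < 50, so 12 is not a generator.

No, 12 does not generate ℤ_50


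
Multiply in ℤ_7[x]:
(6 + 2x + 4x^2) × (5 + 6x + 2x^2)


Expand and collect like terms; reduce coefficients mod 7:
x^0: 6·5 = 30 ≡ 2 (mod 7)
x^1: 6·6 + 2·5 = 46 ≡ 4 (mod 7)
x^2: 6·2 + 2·6 + 4·5 = 44 ≡ 2 (mod 7)
x^3: 2·2 + 4·6 = 28 ≡ 0 (mod 7)
x^4: 4·2 = 8 ≡ 1 (mod 7)
Result: 2 + 4x + 2x^2 + x^4

f · g = 2 + 4x + 2x^2 + x^4


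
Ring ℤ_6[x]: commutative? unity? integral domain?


ℤ_6 has zero divisors (2·3 ≡ 0), and these lift to constant zero divisors in ℤ_6[x]; so not an integral domain
Commutative: Yes
Integral domain: No
Has unity: Yes

ℤ_6[x]: Commutative=Yes, Unity=Yes


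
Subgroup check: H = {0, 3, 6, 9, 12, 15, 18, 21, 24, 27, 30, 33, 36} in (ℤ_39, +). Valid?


Subgroup test for H = {0, 3, 6, 9, 12, 15, 18, 21, 24, 27, 30, 33, 36} in (ℤ_39, +):
(1) 0 ∈ H? Yes
(2) Closure: for all a,b ∈ H, (a+b) mod 39 ∈ H? Yes
(3) Inverses: for all a ∈ H, -a mod 39 ∈ H? Yes

Yes, H is a subgroup of ℤ_39


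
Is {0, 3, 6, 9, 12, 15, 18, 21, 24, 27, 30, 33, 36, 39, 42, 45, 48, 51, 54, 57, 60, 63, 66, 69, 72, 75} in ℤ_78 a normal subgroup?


H = {0, 3, 6, 9, 12, 15, 18, 21, 24, 27, 30, 33, 36, 39, 42, 45, 48, 51, 54, 57, 60, 63, 66, 69, 72, 75} in ℤ_78
ℤ_78 is abelian; every subgroup of an abelian group is normal

Yes, normal subgroup


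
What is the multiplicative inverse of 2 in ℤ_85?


Use the extended Euclidean algorithm to write 1 = 2·s + 85·t; then s mod 85 is the inverse.
Euclidean algorithm:
  2 = 0·85 + 2
  85 = 42·2 + 1
  2 = 2·1 + 0
gcd(2,85) = 1
Back-substitution gives: 2·(-42) + 85·(1) = 1
So 2⁻¹ ≡ -42 ≡ 43 (mod 85)
Check: 2 × 43 = 86 ≡ 1 (mod 85) ✓

2⁻¹ ≡ 43 (mod 85)


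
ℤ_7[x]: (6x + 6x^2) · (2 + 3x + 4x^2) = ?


Expand and collect like terms; reduce coefficients mod 7:
x^0: 0·2 = 0 ≡ 0 (mod 7)
x^1: 0·3 + 6·2 = 12 ≡ 5 (mod 7)
x^2: 0·4 + 6·3 + 6·2 = 30 ≡ 2 (mod 7)
x^3: 6·4 + 6·3 = 42 ≡ 0 (mod 7)
x^4: 6·4 = 24 ≡ 3 (mod 7)
Result: 5x + 2x^2 + 3x^4

f · g = 5x + 2x^2 + 3x^4


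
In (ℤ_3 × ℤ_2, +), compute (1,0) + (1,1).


Operation: componentwise addition mod (3, 2)
(1,0) + (1,1) = ((a₁+b₁) mod 3, (a₂+b₂) mod 2) with a = (1,0), b = (1,1)

(1,0) + (1,1) = (2,1)


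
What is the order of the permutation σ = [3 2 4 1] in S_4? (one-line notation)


Cycle decomposition: (1 3 4)
Cycle lengths: 3
Order = lcm(3) = 3

ord(σ) = 3


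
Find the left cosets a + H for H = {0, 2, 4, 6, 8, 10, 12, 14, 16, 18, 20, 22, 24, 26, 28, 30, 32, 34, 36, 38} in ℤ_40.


H = {0, 2, 4, 6, 8, 10, 12, 14, 16, 18, 20, 22, 24, 26, 28, 30, 32, 34, 36, 38}, |H| = 20
Number of cosets = |G|/|H| = 40/20 = 2
0 + H = {0, 2, 4, 6, 8, 10, 12, 14, 16, 18, 20, 22, 24, 26, 28, 30, 32, 34, 36, 38}
1 + H = {1, 3, 5, 7, 9, 11, 13, 15, 17, 19, 21, 23, 25, 27, 29, 31, 33, 35, 37, 39}

Cosets: 0+H={0,2,4,6,8,10,12,14,16,18,20,22,24,26,28,30,32,34,36,38}; 1+H={1,3,5,7,9,11,13,15,17,19,21,23,25,27,29,31,33,35,37,39}


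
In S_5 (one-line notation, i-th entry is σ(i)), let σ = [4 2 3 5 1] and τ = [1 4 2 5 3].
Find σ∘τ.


σ∘τ: apply τ first, then σ
1 →τ 1 →σ 4
2 →τ 4 →σ 5
3 →τ 2 →σ 2
4 →τ 5 →σ 1
5 →τ 3 →σ 3

σ∘τ = [4 5 2 1 3]


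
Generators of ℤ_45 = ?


g generates ℤ_n iff gcd(g,n) = 1
Prime factors of 45: 3, 5
Generators are g ∈ {1,...,44} not divisible by any of these primes.
Generators: {1, 2, 4, 7, 8, 11, 13, 14, 16, 17, 19, 22, 23, 26, 28, 29, 31, 32, 34, 37, 38, 41, 43, 44}
Number of generators = φ(45) = 24

Generators of ℤ_45 = {1, 2, 4, 7, 8, 11, 13, 14, 16, 17, 19, 22, 23, 26, 28, 29, 31, 32, 34, 37, 38, 41, 43, 44}


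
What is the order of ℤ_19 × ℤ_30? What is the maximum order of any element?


|ℤ_19 × ℤ_30| = 19 × 30 = 570
Max element order = lcm(19,30) = 570
Cyclic? Yes (gcd=1)

|ℤ_19×ℤ_30| = 570, max element order = 570


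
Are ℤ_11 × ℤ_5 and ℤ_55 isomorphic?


Comparing ℤ_11 × ℤ_5 and ℤ_55:
gcd(11,5) = 1, so ℤ_11 × ℤ_5 ≅ ℤ_55 (CRT)

Yes, ℤ_11 × ℤ_5 ≅ ℤ_55


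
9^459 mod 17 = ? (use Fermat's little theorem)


Fermat's little theorem: if p is prime and gcd(a,p)=1, then a^(p-1) ≡ 1 (mod p)
p = 17 is prime, gcd(9,17) = 1
Reduce exponent: 459 mod 16 = 11
So 9^459 ≡ 9^11 (mod 17)
9^11 mod 17 = 15

9^459 ≡ 15 (mod 17)


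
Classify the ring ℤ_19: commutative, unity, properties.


ℤ_19 is a commutative ring with unity 1; 19 is prime, so ℤ_19 is a field (hence an integral domain)
Commutative: Yes
Integral domain: Yes
Has unity: Yes

ℤ_19: Commutative=Yes, Unity=Yes


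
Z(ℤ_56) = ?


Z(G) = {g ∈ G | gx = xg for all x ∈ G}
ℤ_56 is abelian, so Z(G) = G

Z(ℤ_56) = ℤ_56


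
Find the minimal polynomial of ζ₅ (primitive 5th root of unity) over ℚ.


ζ₅ is a root of Φ₅(x) = x⁴ + x³ + x² + x + 1, irreducible over ℚ

Minimal polynomial: x⁴ + x³ + x² + x + 1


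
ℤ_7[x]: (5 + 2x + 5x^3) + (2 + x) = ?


Add coefficients mod 7:
x^0: 5 + 2 = 0 (mod 7)
x^1: 2 + 1 = 3 (mod 7)
x^2: 0 + 0 = 0 (mod 7)
x^3: 5 + 0 = 5 (mod 7)
Result: 3x + 5x^3

f + g = 3x + 5x^3


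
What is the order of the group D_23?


|D_n| = 2n (n rotations and n reflections)
|D_23| = 2×23 = 46

|D_23| = 46


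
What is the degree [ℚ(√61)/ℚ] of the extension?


√61 has minimal polynomial x² - 61 (irreducible over ℚ since 61 is squarefree)

[ℚ(√61)/ℚ] = 2


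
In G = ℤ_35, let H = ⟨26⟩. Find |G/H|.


|⟨26⟩| = n / gcd(26, 35) = 35 / 1 = 35
H is normal (ℤ_35 is abelian).
|G/H| = |G| / |H| = 35 / 35 = 1

|G/H| = 1


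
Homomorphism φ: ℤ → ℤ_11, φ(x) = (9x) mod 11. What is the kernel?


Kernel = preimage of identity
ker(φ) = {x ∈ ℤ : 9x ≡ 0 (mod 11)}. gcd(9,11) = 1, so 9x ≡ 0 (mod 11) ⟺ x ≡ 0 (mod 11/1 = 11). Hence ker(φ) = 11ℤ

ker(φ) = 11ℤ


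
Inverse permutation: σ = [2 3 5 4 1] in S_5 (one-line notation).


To find σ⁻¹, swap domain and range:
σ(1) = 2 → σ⁻¹(2) = 1
σ(2) = 3 → σ⁻¹(3) = 2
σ(3) = 5 → σ⁻¹(5) = 3
σ(4) = 4 → σ⁻¹(4) = 4
σ(5) = 1 → σ⁻¹(1) = 5

σ⁻¹ = [5 1 2 4 3]


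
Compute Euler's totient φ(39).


Factor n: 39 = 3 × 13
φ(n) = n · ∏(1 - 1/p) over distinct primes p | n
φ(39) = 39 · (1 - 1/3) · (1 - 1/13) = 24

φ(39) = 24


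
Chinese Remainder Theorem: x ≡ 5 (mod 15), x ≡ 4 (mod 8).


m₁ = 15, m₂ = 8, gcd = 1, so CRT applies. M = m₁·m₂ = 120
Let M₁ = M/m₁ = 8, M₂ = M/m₂ = 15
Find y₁ ≡ M₁⁻¹ (mod m₁): 8⁻¹ ≡ 2 (mod 15)
Find y₂ ≡ M₂⁻¹ (mod m₂): 15⁻¹ ≡ 7 (mod 8)
x = a₁·M₁·y₁ + a₂·M₂·y₂ = 5·8·2 + 4·15·7 = 500
Reduce mod 120: x ≡ 20
Check: 20 mod 15 = 5 ✓, 20 mod 8 = 4 ✓

x ≡ 20 (mod 120)


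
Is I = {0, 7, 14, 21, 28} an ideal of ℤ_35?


Check ideal conditions for I = {0, 7, 14, 21, 28} in ℤ_35:
(1) I is an additive subgroup? Yes
(2) For r ∈ ℤ_35 and a ∈ I: r·a ∈ I? Yes

Yes, I is an ideal of ℤ_35


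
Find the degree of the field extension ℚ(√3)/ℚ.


√3 has minimal polynomial x² - 3 (irreducible over ℚ since 3 is squarefree)

[ℚ(√3)/ℚ] = 2


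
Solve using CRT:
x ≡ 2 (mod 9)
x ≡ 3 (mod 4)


m₁ = 9, m₂ = 4, gcd = 1, so CRT applies. M = m₁·m₂ = 36
Let M₁ = M/m₁ = 4, M₂ = M/m₂ = 9
Find y₁ ≡ M₁⁻¹ (mod m₁): 4⁻¹ ≡ 7 (mod 9)
Find y₂ ≡ M₂⁻¹ (mod m₂): 9⁻¹ ≡ 1 (mod 4)
x = a₁·M₁·y₁ + a₂·M₂·y₂ = 2·4·7 + 3·9·1 = 83
Reduce mod 36: x ≡ 11
Check: 11 mod 9 = 2 ✓, 11 mod 4 = 3 ✓

x ≡ 11 (mod 36)


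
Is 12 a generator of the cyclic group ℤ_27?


g generates ℤ_n iff gcd(g, n) = 1
gcd(12, 27) = 3
Since gcd = 3 ≠ 1, ⟨12⟩ has order 9 < 27, so 12 is not a generator.

No, 12 does not generate ℤ_27


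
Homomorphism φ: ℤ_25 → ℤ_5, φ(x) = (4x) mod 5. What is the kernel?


Kernel = preimage of identity
ker(φ) = {x ∈ ℤ_25 : 4x ≡ 0 (mod 5)}. Since 5 | 25, φ is well-defined. The kernel is the cyclic subgroup ⟨5⟩ of ℤ_25 (order 5), i.e. {0, 5, 10, 15, 20}

ker(φ) = {0, 5, 10, 15, 20}


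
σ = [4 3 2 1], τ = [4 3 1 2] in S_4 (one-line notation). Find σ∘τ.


σ∘τ: apply τ first, then σ
1 →τ 4 →σ 1
2 →τ 3 →σ 2
3 →τ 1 →σ 4
4 →τ 2 →σ 3

σ∘τ = [1 2 4 3]


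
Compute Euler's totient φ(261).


Factor n: 261 = 3^2 × 29
φ(n) = n · ∏(1 - 1/p) over distinct primes p | n
φ(261) = 261 · (1 - 1/3) · (1 - 1/29) = 168

φ(261) = 168


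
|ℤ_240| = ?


ℤ_n has n elements.

|ℤ_240| = 240


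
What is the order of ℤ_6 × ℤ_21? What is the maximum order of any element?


|ℤ_6 × ℤ_21| = 6 × 21 = 126
Max element order = lcm(6,21) = 42
Cyclic? No (gcd=3)

|ℤ_6×ℤ_21| = 126, max element order = 42


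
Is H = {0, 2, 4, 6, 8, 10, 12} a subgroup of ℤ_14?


Subgroup test for H = {0, 2, 4, 6, 8, 10, 12} in (ℤ_14, +):
(1) 0 ∈ H? Yes
(2) Closure: for all a,b ∈ H, (a+b) mod 14 ∈ H? Yes
(3) Inverses: for all a ∈ H, -a mod 14 ∈ H? Yes

Yes, H is a subgroup of ℤ_14


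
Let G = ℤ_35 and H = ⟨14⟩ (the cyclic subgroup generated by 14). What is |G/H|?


|⟨14⟩| = n / gcd(14, 35) = 35 / 7 = 5
H is normal (ℤ_35 is abelian).
|G/H| = |G| / |H| = 35 / 5 = 7

|G/H| = 7


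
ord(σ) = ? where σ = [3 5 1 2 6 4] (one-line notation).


Cycle decomposition: (1 3) (2 5 6 4)
Cycle lengths: 2, 4
Order = lcm(2, 4) = 4

ord(σ) = 4


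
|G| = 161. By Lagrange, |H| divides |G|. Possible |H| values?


Lagrange's theorem: |H| divides |G|
|G| = 161
Divisors of 161: 1, 7, 23, 161

Possible subgroup orders: {1, 7, 23, 161}


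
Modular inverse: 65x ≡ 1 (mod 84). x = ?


Use the extended Euclidean algorithm to write 1 = 65·s + 84·t; then s mod 84 is the inverse.
Euclidean algorithm:
  65 = 0·84 + 65
  84 = 1·65 + 19
  65 = 3·19 + 8
  19 = 2·8 + 3
  8 = 2·3 + 2
  3 = 1·2 + 1
  2 = 2·1 + 0
gcd(65,84) = 1
Back-substitution gives: 65·(-31) + 84·(24) = 1
So 65⁻¹ ≡ -31 ≡ 53 (mod 84)
Check: 65 × 53 = 3445 ≡ 1 (mod 84) ✓

65⁻¹ ≡ 53 (mod 84)


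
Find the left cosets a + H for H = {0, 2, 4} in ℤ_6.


H = {0, 2, 4}, |H| = 3
Number of cosets = |G|/|H| = 6/3 = 2
0 + H = {0, 2, 4}
1 + H = {1, 3, 5}

Cosets: 0+H={0,2,4}; 1+H={1,3,5}


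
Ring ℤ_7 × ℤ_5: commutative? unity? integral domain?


Direct product ring; commutative with unity (1,1); but (1,0)·(0,1) = (0,0) gives zero divisors, so not an integral domain
Commutative: Yes
Integral domain: No
Has unity: Yes

ℤ_7 × ℤ_5: Commutative=Yes, Unity=Yes


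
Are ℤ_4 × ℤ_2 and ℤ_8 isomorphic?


Comparing ℤ_4 × ℤ_2 and ℤ_8:
gcd(4,2) = 2 ≠ 1. Max element order in ℤ_4×ℤ_2 is lcm(4,2) = 4 < 8, so it has no element of order 8

No, ℤ_4 × ℤ_2 ≇ ℤ_8


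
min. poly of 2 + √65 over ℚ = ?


Let α = 2 + √65. Then α - 2 = √65, so (α - 2)² = 65, giving α² - 4α - 61 = 0. Degree 2 and α ∉ ℚ, so this is the minimal polynomial.

Minimal polynomial: x² - 4x - 61


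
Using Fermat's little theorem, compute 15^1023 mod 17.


Fermat's little theorem: if p is prime and gcd(a,p)=1, then a^(p-1) ≡ 1 (mod p)
p = 17 is prime, gcd(15,17) = 1
Reduce exponent: 1023 mod 16 = 15
So 15^1023 ≡ 15^15 (mod 17)
15^15 mod 17 = 8

15^1023 ≡ 8 (mod 17)


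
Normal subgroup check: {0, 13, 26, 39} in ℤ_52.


H = {0, 13, 26, 39} in ℤ_52
ℤ_52 is abelian; every subgroup of an abelian group is normal

Yes, normal subgroup


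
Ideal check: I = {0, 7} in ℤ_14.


Check ideal conditions for I = {0, 7} in ℤ_14:
(1) I is an additive subgroup? Yes
(2) For r ∈ ℤ_14 and a ∈ I: r·a ∈ I? Yes

Yes, I is an ideal of ℤ_14


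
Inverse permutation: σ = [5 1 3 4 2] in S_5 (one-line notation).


To find σ⁻¹, swap domain and range:
σ(1) = 5 → σ⁻¹(5) = 1
σ(2) = 1 → σ⁻¹(1) = 2
σ(3) = 3 → σ⁻¹(3) = 3
σ(4) = 4 → σ⁻¹(4) = 4
σ(5) = 2 → σ⁻¹(2) = 5

σ⁻¹ = [2 5 3 4 1]


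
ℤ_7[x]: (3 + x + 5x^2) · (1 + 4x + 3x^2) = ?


Expand and collect like terms; reduce coefficients mod 7:
x^0: 3·1 = 3 ≡ 3 (mod 7)
x^1: 3·4 + 1·1 = 13 ≡ 6 (mod 7)
x^2: 3·3 + 1·4 + 5·1 = 18 ≡ 4 (mod 7)
x^3: 1·3 + 5·4 = 23 ≡ 2 (mod 7)
x^4: 5·3 = 15 ≡ 1 (mod 7)
Result: 3 + 6x + 4x^2 + 2x^3 + x^4

f · g = 3 + 6x + 4x^2 + 2x^3 + x^4


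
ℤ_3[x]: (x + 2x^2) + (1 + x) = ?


Add coefficients mod 3:
x^0: 0 + 1 = 1 (mod 3)
x^1: 1 + 1 = 2 (mod 3)
x^2: 2 + 0 = 2 (mod 3)
Result: 1 + 2x + 2x^2

f + g = 1 + 2x + 2x^2


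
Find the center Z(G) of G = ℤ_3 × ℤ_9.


Z(G) = {g ∈ G | gx = xg for all x ∈ G}
Direct product of abelian groups is abelian, so Z(G) = G

Z(ℤ_3 × ℤ_9) = ℤ_3 × ℤ_9


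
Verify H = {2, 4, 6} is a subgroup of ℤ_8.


Subgroup test for H = {2, 4, 6} in (ℤ_8, +):
(1) 0 ∈ H? No
(2) Closure: for all a,b ∈ H, (a+b) mod 8 ∈ H? No  [counterexample: 2 + 6 = 0 ∉ H]
(3) Inverses: for all a ∈ H, -a mod 8 ∈ H? Yes

No, H is not a subgroup of ℤ_8


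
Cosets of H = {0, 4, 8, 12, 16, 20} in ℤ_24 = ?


H = {0, 4, 8, 12, 16, 20}, |H| = 6
Number of cosets = |G|/|H| = 24/6 = 4
0 + H = {0, 4, 8, 12, 16, 20}
1 + H = {1, 5, 9, 13, 17, 21}
2 + H = {2, 6, 10, 14, 18, 22}
3 + H = {3, 7, 11, 15, 19, 23}

Cosets: 0+H={0,4,8,12,16,20}; 1+H={1,5,9,13,17,21}; 2+H={2,6,10,14,18,22}; 3+H={3,7,11,15,19,23}


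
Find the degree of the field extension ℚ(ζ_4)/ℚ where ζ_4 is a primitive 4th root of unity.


[ℚ(ζ_n):ℚ] = deg Φ_n(x) = φ(n). Here φ(4) = 2

[ℚ(ζ_4)/ℚ where ζ_4 is a primitive 4th root of unity] = 2


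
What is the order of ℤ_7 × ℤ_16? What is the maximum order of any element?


|ℤ_7 × ℤ_16| = 7 × 16 = 112
Max element order = lcm(7,16) = 112
Cyclic? Yes (gcd=1)

|ℤ_7×ℤ_16| = 112, max element order = 112


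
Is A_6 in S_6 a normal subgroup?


H = A_6 in S_6
A_6 has index 2 in S_6, and every subgroup of index 2 is normal

Yes, normal subgroup


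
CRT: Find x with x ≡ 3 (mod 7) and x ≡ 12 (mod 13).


m₁ = 7, m₂ = 13, gcd = 1, so CRT applies. M = m₁·m₂ = 91
Let M₁ = M/m₁ = 13, M₂ = M/m₂ = 7
Find y₁ ≡ M₁⁻¹ (mod m₁): 13⁻¹ ≡ 6 (mod 7)
Find y₂ ≡ M₂⁻¹ (mod m₂): 7⁻¹ ≡ 2 (mod 13)
x = a₁·M₁·y₁ + a₂·M₂·y₂ = 3·13·6 + 12·7·2 = 402
Reduce mod 91: x ≡ 38
Check: 38 mod 7 = 3 ✓, 38 mod 13 = 12 ✓

x ≡ 38 (mod 91)
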